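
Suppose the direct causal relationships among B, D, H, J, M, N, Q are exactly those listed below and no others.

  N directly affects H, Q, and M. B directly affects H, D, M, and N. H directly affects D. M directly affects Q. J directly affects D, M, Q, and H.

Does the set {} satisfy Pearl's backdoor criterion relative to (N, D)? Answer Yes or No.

No

Backdoor paths from N to D (paths whose first edge points into N):
  P1: N <- B -> H <- J -> D
  P2: N <- B -> H -> D
  P3: N <- B -> D
  P4: N <- B -> M <- J -> H -> D
  P5: N <- B -> M <- J -> D
  P6: N <- B -> M -> Q <- J -> H -> D
  P7: N <- B -> M -> Q <- J -> D
Condition 1 (no descendant of N in the set): holds — descendants of N are {D, H, M, Q}; none are in {}.
Condition 2 (every backdoor path blocked by {}):
  P1: blocked at collider H (neither it nor any descendant is in the conditioning set).
  P2: open — no interior node is in the conditioning set.
  P3: open — no interior node is in the conditioning set.
  P4: blocked at collider M (neither it nor any descendant is in the conditioning set).
  P5: blocked at collider M (neither it nor any descendant is in the conditioning set).
  P6: blocked at collider Q (neither it nor any descendant is in the conditioning set).
  P7: blocked at collider Q (neither it nor any descendant is in the conditioning set).
{} does not satisfy the backdoor criterion.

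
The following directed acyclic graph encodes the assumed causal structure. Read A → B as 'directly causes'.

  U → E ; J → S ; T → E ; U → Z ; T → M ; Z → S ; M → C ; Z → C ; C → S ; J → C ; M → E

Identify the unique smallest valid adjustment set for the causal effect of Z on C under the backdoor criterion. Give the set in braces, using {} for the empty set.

Variables eligible for adjustment (non-descendants of Z, excluding Z and C): {E, J, M, T, U}.
Backdoor paths from Z to C:
  P1: Z <- U -> E <- T -> M -> C
  P2: Z <- U -> E <- M -> C
Each backdoor path contains an unconditioned collider, so every path is already blocked with the empty conditioning set:
  P1: blocked at collider E (neither it nor any descendant is in the conditioning set).
  P2: blocked at collider E (neither it nor any descendant is in the conditioning set).
The empty set is therefore the unique smallest valid set.

{}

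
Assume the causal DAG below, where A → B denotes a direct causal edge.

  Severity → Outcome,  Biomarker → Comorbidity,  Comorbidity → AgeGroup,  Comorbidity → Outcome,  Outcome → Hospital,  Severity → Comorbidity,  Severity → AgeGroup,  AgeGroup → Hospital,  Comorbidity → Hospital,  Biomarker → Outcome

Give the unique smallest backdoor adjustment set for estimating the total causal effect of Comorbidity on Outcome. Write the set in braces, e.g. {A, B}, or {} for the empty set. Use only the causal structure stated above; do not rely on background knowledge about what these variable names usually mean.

{Biomarker, Severity}

Variables eligible for adjustment (non-descendants of Comorbidity, excluding Comorbidity and Outcome): {Biomarker, Severity}.
Backdoor paths from Comorbidity to Outcome:
  P1: Comorbidity <- Severity -> Outcome
  P2: Comorbidity <- Severity -> AgeGroup -> Hospital <- Outcome
  P3: Comorbidity <- Biomarker -> Outcome
The empty set is not sufficient: P1 (Comorbidity <- Severity -> Outcome) has no collider blocking it and no conditioned non-collider, so it is open.
Try {Biomarker, Severity}:
  P1: blocked at fork node Severity ∈ conditioning set.
  P2: blocked at fork node Severity ∈ conditioning set.
  P3: blocked at fork node Biomarker ∈ conditioning set.
{Biomarker, Severity} contains no descendant of Comorbidity and blocks every backdoor path.
Every element of {Biomarker, Severity} is needed (dropping Biomarker leaves P3 open; dropping Severity leaves P1 open), so no proper subset is valid.
Among all size-2 subsets of the eligible variables, only {Biomarker, Severity} blocks every backdoor path, so it is the unique smallest valid adjustment set.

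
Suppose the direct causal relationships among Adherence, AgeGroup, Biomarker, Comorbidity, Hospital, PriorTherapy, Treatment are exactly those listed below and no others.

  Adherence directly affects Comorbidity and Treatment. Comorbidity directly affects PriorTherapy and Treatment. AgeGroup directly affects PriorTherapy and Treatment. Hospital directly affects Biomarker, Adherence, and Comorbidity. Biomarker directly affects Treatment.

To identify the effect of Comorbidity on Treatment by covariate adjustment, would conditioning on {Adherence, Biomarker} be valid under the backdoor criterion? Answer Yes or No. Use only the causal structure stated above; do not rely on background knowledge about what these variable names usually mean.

Backdoor paths from Comorbidity to Treatment (paths whose first edge points into Comorbidity):
  P1: Comorbidity <- Hospital -> Adherence -> Treatment
  P2: Comorbidity <- Hospital -> Biomarker -> Treatment
  P3: Comorbidity <- Adherence <- Hospital -> Biomarker -> Treatment
  P4: Comorbidity <- Adherence -> Treatment
Condition 1 (no descendant of Comorbidity in the set): holds — descendants of Comorbidity are {PriorTherapy, Treatment}; none are in {Adherence, Biomarker}.
Condition 2 (every backdoor path blocked by {Adherence, Biomarker}):
  P1: blocked at chain node Adherence ∈ conditioning set.
  P2: blocked at chain node Biomarker ∈ conditioning set.
  P3: blocked at chain node Adherence ∈ conditioning set.
  P4: blocked at fork node Adherence ∈ conditioning set.
{Adherence, Biomarker} satisfies the backdoor criterion.

Yes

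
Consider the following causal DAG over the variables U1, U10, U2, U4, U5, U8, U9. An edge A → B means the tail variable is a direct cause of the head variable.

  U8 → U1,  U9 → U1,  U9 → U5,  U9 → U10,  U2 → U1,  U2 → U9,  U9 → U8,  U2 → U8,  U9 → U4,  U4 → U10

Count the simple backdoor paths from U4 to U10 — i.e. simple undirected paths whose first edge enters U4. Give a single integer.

1

A backdoor path from U4 to U10 is any simple undirected path whose first edge points into U4 (i.e. leaves U4 via a parent).
Parents of U4: {U9}.
Enumerating:
  P1: U4 <- U9 -> U10
That exhausts the simple backdoor paths. Count: 1.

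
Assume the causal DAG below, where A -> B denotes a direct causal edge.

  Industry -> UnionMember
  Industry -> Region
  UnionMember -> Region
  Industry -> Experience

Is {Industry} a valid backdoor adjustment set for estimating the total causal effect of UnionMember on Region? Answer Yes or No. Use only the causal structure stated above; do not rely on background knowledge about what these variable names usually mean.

Yes

Backdoor paths from UnionMember to Region (paths whose first edge points into UnionMember):
  P1: UnionMember <- Industry -> Region
Condition 1 (no descendant of UnionMember in the set): holds — descendants of UnionMember are {Region}; none are in {Industry}.
Condition 2 (every backdoor path blocked by {Industry}):
  P1: blocked at fork node Industry ∈ conditioning set.
{Industry} satisfies the backdoor criterion.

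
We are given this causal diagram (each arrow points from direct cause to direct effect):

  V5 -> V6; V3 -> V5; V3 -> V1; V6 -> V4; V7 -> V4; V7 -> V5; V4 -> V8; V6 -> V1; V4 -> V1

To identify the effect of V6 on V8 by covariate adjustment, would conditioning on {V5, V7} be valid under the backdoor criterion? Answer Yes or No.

Yes

Backdoor paths from V6 to V8 (paths whose first edge points into V6):
  P1: V6 <- V5 <- V3 -> V1 <- V4 -> V8
  P2: V6 <- V5 <- V7 -> V4 -> V8
Condition 1 (no descendant of V6 in the set): holds — descendants of V6 are {V1, V4, V8}; none are in {V5, V7}.
Condition 2 (every backdoor path blocked by {V5, V7}):
  P1: blocked at chain node V5 ∈ conditioning set.
  P2: blocked at chain node V5 ∈ conditioning set.
{V5, V7} satisfies the backdoor criterion.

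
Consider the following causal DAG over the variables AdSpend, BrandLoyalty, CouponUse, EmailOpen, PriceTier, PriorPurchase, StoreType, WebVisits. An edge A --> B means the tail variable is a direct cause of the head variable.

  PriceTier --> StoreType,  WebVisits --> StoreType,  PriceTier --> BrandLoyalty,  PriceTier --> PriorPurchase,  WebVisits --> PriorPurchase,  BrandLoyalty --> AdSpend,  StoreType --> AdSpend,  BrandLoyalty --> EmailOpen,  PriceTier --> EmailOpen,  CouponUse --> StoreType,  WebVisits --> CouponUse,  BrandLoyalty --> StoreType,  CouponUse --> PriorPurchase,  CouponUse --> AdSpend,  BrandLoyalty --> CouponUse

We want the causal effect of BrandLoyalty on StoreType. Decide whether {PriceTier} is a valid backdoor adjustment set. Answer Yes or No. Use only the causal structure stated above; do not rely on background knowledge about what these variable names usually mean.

Yes

Backdoor paths from BrandLoyalty to StoreType (paths whose first edge points into BrandLoyalty):
  P1: BrandLoyalty <- PriceTier -> PriorPurchase <- WebVisits -> CouponUse -> StoreType
  P2: BrandLoyalty <- PriceTier -> PriorPurchase <- WebVisits -> CouponUse -> AdSpend <- StoreType
  P3: BrandLoyalty <- PriceTier -> PriorPurchase <- WebVisits -> StoreType
  P4: BrandLoyalty <- PriceTier -> PriorPurchase <- CouponUse <- WebVisits -> StoreType
  P5: BrandLoyalty <- PriceTier -> PriorPurchase <- CouponUse -> StoreType
  P6: BrandLoyalty <- PriceTier -> PriorPurchase <- CouponUse -> AdSpend <- StoreType
  P7: BrandLoyalty <- PriceTier -> StoreType
Condition 1 (no descendant of BrandLoyalty in the set): holds — descendants of BrandLoyalty are {AdSpend, CouponUse, EmailOpen, PriorPurchase, StoreType}; none are in {PriceTier}.
Condition 2 (every backdoor path blocked by {PriceTier}):
  P1: blocked at fork node PriceTier ∈ conditioning set.
  P2: blocked at fork node PriceTier ∈ conditioning set.
  P3: blocked at fork node PriceTier ∈ conditioning set.
  P4: blocked at fork node PriceTier ∈ conditioning set.
  P5: blocked at fork node PriceTier ∈ conditioning set.
  P6: blocked at fork node PriceTier ∈ conditioning set.
  P7: blocked at fork node PriceTier ∈ conditioning set.
{PriceTier} satisfies the backdoor criterion.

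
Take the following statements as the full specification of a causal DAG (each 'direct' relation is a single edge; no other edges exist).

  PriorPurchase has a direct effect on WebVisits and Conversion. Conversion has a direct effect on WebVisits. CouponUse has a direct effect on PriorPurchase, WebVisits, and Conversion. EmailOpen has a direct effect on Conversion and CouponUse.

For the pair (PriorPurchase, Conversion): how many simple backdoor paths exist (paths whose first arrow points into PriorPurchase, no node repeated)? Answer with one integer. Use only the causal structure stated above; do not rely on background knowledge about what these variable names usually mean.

3

A backdoor path from PriorPurchase to Conversion is any simple undirected path whose first edge points into PriorPurchase (i.e. leaves PriorPurchase via a parent).
Parents of PriorPurchase: {CouponUse}.
Enumerating:
  P1: PriorPurchase <- CouponUse <- EmailOpen -> Conversion
  P2: PriorPurchase <- CouponUse -> Conversion
  P3: PriorPurchase <- CouponUse -> WebVisits <- Conversion
That exhausts the simple backdoor paths. Count: 3.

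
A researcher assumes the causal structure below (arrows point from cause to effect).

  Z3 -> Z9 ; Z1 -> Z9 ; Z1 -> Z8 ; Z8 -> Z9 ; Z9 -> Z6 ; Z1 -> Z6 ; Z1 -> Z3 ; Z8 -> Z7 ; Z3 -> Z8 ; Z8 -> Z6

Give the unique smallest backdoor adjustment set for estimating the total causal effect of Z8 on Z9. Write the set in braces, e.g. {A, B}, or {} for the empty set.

Variables eligible for adjustment (non-descendants of Z8, excluding Z8 and Z9): {Z1, Z3}.
Backdoor paths from Z8 to Z9:
  P1: Z8 <- Z1 -> Z3 -> Z9
  P2: Z8 <- Z1 -> Z9
  P3: Z8 <- Z1 -> Z6 <- Z9
  P4: Z8 <- Z3 <- Z1 -> Z9
  P5: Z8 <- Z3 <- Z1 -> Z6 <- Z9
  P6: Z8 <- Z3 -> Z9
The empty set is not sufficient: P1 (Z8 <- Z1 -> Z3 -> Z9) has no collider blocking it and no conditioned non-collider, so it is open.
Try {Z1, Z3}:
  P1: blocked at fork node Z1 ∈ conditioning set.
  P2: blocked at fork node Z1 ∈ conditioning set.
  P3: blocked at fork node Z1 ∈ conditioning set.
  P4: blocked at chain node Z3 ∈ conditioning set.
  P5: blocked at chain node Z3 ∈ conditioning set.
  P6: blocked at fork node Z3 ∈ conditioning set.
{Z1, Z3} contains no descendant of Z8 and blocks every backdoor path.
Every element of {Z1, Z3} is needed (dropping Z1 leaves P2 open; dropping Z3 leaves P6 open), so no proper subset is valid.
Among all size-2 subsets of the eligible variables, only {Z1, Z3} blocks every backdoor path, so it is the unique smallest valid adjustment set.

{Z1, Z3}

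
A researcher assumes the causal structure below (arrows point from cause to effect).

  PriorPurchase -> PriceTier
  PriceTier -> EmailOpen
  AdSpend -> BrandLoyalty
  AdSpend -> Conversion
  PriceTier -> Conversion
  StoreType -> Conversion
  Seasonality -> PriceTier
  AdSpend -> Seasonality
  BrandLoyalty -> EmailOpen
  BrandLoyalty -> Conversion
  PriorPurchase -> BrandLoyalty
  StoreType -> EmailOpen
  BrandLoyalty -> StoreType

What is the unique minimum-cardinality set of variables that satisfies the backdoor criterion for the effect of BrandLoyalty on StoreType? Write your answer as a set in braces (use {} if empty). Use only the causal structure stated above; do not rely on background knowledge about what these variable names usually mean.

Variables eligible for adjustment (non-descendants of BrandLoyalty, excluding BrandLoyalty and StoreType): {AdSpend, PriceTier, PriorPurchase, Seasonality}.
Backdoor paths from BrandLoyalty to StoreType:
  P1: BrandLoyalty <- PriorPurchase -> PriceTier <- Seasonality <- AdSpend -> Conversion <- StoreType
  P2: BrandLoyalty <- PriorPurchase -> PriceTier -> EmailOpen <- StoreType
  P3: BrandLoyalty <- PriorPurchase -> PriceTier -> Conversion <- StoreType
  P4: BrandLoyalty <- AdSpend -> Seasonality -> PriceTier -> EmailOpen <- StoreType
  P5: BrandLoyalty <- AdSpend -> Seasonality -> PriceTier -> Conversion <- StoreType
  P6: BrandLoyalty <- AdSpend -> Conversion <- PriceTier -> EmailOpen <- StoreType
  P7: BrandLoyalty <- AdSpend -> Conversion <- StoreType
Each backdoor path contains an unconditioned collider, so every path is already blocked with the empty conditioning set:
  P1: blocked at collider PriceTier (neither it nor any descendant is in the conditioning set).
  P2: blocked at collider EmailOpen (neither it nor any descendant is in the conditioning set).
  P3: blocked at collider Conversion (neither it nor any descendant is in the conditioning set).
  P4: blocked at collider EmailOpen (neither it nor any descendant is in the conditioning set).
  P5: blocked at collider Conversion (neither it nor any descendant is in the conditioning set).
  P6: blocked at collider Conversion (neither it nor any descendant is in the conditioning set).
  P7: blocked at collider Conversion (neither it nor any descendant is in the conditioning set).
The empty set is therefore the unique smallest valid set.

{}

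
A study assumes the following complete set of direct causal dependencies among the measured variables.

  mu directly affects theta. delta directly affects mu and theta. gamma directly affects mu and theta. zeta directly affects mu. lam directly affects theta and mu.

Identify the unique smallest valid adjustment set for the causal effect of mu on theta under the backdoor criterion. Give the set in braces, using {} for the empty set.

Variables eligible for adjustment (non-descendants of mu, excluding mu and theta): {delta, gamma, lam, zeta}.
Backdoor paths from mu to theta:
  P1: mu <- gamma -> theta
  P2: mu <- delta -> theta
  P3: mu <- lam -> theta
The empty set is not sufficient: P1 (mu <- gamma -> theta) has no collider blocking it and no conditioned non-collider, so it is open.
Try {delta, gamma, lam}:
  P1: blocked at fork node gamma ∈ conditioning set.
  P2: blocked at fork node delta ∈ conditioning set.
  P3: blocked at fork node lam ∈ conditioning set.
{delta, gamma, lam} contains no descendant of mu and blocks every backdoor path.
Every element of {delta, gamma, lam} is needed (dropping delta leaves P2 open; dropping gamma leaves P1 open; dropping lam leaves P3 open), so no proper subset is valid.
Among all size-3 subsets of the eligible variables, only {delta, gamma, lam} blocks every backdoor path, so it is the unique smallest valid adjustment set.

{delta, gamma, lam}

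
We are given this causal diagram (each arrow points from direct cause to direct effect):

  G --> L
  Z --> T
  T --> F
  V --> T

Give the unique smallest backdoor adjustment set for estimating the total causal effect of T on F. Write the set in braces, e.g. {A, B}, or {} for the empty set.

{}

Variables eligible for adjustment (non-descendants of T, excluding T and F): {G, L, V, Z}.
Backdoor paths from T to F:
  (none)
With no backdoor paths the empty set already satisfies the criterion, and it is trivially minimal.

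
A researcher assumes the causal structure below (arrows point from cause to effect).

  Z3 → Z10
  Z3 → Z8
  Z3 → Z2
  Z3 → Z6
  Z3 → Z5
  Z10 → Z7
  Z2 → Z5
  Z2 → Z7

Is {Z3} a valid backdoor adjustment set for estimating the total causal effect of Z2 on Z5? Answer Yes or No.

Yes

Backdoor paths from Z2 to Z5 (paths whose first edge points into Z2):
  P1: Z2 <- Z3 -> Z5
Condition 1 (no descendant of Z2 in the set): holds — descendants of Z2 are {Z5, Z7}; none are in {Z3}.
Condition 2 (every backdoor path blocked by {Z3}):
  P1: blocked at fork node Z3 ∈ conditioning set.
{Z3} satisfies the backdoor criterion.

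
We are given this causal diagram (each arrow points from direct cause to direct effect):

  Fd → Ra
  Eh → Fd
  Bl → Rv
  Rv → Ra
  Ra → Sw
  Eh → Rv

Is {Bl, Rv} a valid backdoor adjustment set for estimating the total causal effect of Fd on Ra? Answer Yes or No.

Yes

Backdoor paths from Fd to Ra (paths whose first edge points into Fd):
  P1: Fd <- Eh -> Rv -> Ra
Condition 1 (no descendant of Fd in the set): holds — descendants of Fd are {Ra, Sw}; none are in {Bl, Rv}.
Condition 2 (every backdoor path blocked by {Bl, Rv}):
  P1: blocked at chain node Rv ∈ conditioning set.
{Bl, Rv} satisfies the backdoor criterion.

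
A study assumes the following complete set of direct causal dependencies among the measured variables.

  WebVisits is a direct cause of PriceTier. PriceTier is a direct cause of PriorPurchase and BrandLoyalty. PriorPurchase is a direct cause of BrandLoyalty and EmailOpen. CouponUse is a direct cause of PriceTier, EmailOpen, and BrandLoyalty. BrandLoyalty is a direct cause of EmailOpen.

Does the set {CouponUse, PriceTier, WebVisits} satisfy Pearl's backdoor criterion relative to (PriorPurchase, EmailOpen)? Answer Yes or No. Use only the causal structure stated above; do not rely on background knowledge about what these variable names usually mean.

Backdoor paths from PriorPurchase to EmailOpen (paths whose first edge points into PriorPurchase):
  P1: PriorPurchase <- PriceTier <- CouponUse -> BrandLoyalty -> EmailOpen
  P2: PriorPurchase <- PriceTier <- CouponUse -> EmailOpen
  P3: PriorPurchase <- PriceTier -> BrandLoyalty <- CouponUse -> EmailOpen
  P4: PriorPurchase <- PriceTier -> BrandLoyalty -> EmailOpen
Condition 1 (no descendant of PriorPurchase in the set): holds — descendants of PriorPurchase are {BrandLoyalty, EmailOpen}; none are in {CouponUse, PriceTier, WebVisits}.
Condition 2 (every backdoor path blocked by {CouponUse, PriceTier, WebVisits}):
  P1: blocked at chain node PriceTier ∈ conditioning set.
  P2: blocked at chain node PriceTier ∈ conditioning set.
  P3: blocked at fork node PriceTier ∈ conditioning set.
  P4: blocked at fork node PriceTier ∈ conditioning set.
{CouponUse, PriceTier, WebVisits} satisfies the backdoor criterion.

Yes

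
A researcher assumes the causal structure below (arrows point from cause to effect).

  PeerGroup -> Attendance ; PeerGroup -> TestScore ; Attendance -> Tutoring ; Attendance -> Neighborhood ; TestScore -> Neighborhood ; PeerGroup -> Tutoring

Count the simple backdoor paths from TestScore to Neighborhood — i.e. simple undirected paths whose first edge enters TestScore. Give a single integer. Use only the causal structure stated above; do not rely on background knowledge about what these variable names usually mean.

A backdoor path from TestScore to Neighborhood is any simple undirected path whose first edge points into TestScore (i.e. leaves TestScore via a parent).
Parents of TestScore: {PeerGroup}.
Enumerating:
  P1: TestScore <- PeerGroup -> Attendance -> Neighborhood
  P2: TestScore <- PeerGroup -> Tutoring <- Attendance -> Neighborhood
That exhausts the simple backdoor paths. Count: 2.

2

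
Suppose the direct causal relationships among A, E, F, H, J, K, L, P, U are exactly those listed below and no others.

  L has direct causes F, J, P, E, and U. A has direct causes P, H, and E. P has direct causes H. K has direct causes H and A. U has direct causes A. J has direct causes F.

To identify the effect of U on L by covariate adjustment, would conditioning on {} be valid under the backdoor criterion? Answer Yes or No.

Backdoor paths from U to L (paths whose first edge points into U):
  P1: U <- A <- E -> L
  P2: U <- A <- H -> P -> L
  P3: U <- A <- P -> L
  P4: U <- A -> K <- H -> P -> L
Condition 1 (no descendant of U in the set): holds — descendants of U are {L}; none are in {}.
Condition 2 (every backdoor path blocked by {}):
  P1: open — no interior node is in the conditioning set.
  P2: open — no interior node is in the conditioning set.
  P3: open — no interior node is in the conditioning set.
  P4: blocked at collider K (neither it nor any descendant is in the conditioning set).
{} does not satisfy the backdoor criterion.

No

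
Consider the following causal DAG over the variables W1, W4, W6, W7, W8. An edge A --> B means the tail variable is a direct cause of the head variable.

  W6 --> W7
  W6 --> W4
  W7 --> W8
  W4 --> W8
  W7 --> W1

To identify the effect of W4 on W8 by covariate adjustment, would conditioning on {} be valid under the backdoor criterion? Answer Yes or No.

Backdoor paths from W4 to W8 (paths whose first edge points into W4):
  P1: W4 <- W6 -> W7 -> W8
Condition 1 (no descendant of W4 in the set): holds — descendants of W4 are {W8}; none are in {}.
Condition 2 (every backdoor path blocked by {}):
  P1: open — no interior node is in the conditioning set.
{} does not satisfy the backdoor criterion.

No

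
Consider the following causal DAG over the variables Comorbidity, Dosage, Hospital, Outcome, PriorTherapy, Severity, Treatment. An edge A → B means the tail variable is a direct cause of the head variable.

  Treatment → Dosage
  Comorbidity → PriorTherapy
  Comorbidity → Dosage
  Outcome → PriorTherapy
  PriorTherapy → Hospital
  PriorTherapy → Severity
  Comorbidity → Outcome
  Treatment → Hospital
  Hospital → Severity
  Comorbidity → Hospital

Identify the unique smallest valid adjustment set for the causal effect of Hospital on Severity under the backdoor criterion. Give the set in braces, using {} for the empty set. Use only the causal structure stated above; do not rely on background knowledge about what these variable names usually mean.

{PriorTherapy}

Variables eligible for adjustment (non-descendants of Hospital, excluding Hospital and Severity): {Comorbidity, Dosage, Outcome, PriorTherapy, Treatment}.
Backdoor paths from Hospital to Severity:
  P1: Hospital <- Comorbidity -> Outcome -> PriorTherapy -> Severity
  P2: Hospital <- Comorbidity -> PriorTherapy -> Severity
  P3: Hospital <- Treatment -> Dosage <- Comorbidity -> Outcome -> PriorTherapy -> Severity
  P4: Hospital <- Treatment -> Dosage <- Comorbidity -> PriorTherapy -> Severity
  P5: Hospital <- PriorTherapy -> Severity
The empty set is not sufficient: P1 (Hospital <- Comorbidity -> Outcome -> PriorTherapy -> Severity) has no collider blocking it and no conditioned non-collider, so it is open.
Try {PriorTherapy}:
  P1: blocked at chain node PriorTherapy ∈ conditioning set.
  P2: blocked at chain node PriorTherapy ∈ conditioning set.
  P3: blocked at collider Dosage (neither it nor any descendant is in the conditioning set).
  P4: blocked at collider Dosage (neither it nor any descendant is in the conditioning set).
  P5: blocked at fork node PriorTherapy ∈ conditioning set.
{PriorTherapy} contains no descendant of Hospital and blocks every backdoor path.
No other singleton works — e.g. {Comorbidity} leaves P5 open — so {PriorTherapy} is the unique smallest valid adjustment set.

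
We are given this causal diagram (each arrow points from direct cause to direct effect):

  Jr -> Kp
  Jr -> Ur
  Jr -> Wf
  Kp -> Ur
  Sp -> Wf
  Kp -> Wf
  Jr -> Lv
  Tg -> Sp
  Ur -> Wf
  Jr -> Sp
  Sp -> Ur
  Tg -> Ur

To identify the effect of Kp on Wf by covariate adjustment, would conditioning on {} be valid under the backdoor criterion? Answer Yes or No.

Backdoor paths from Kp to Wf (paths whose first edge points into Kp):
  P1: Kp <- Jr -> Sp <- Tg -> Ur -> Wf
  P2: Kp <- Jr -> Sp -> Ur -> Wf
  P3: Kp <- Jr -> Sp -> Wf
  P4: Kp <- Jr -> Ur <- Tg -> Sp -> Wf
  P5: Kp <- Jr -> Ur <- Sp -> Wf
  P6: Kp <- Jr -> Ur -> Wf
  P7: Kp <- Jr -> Wf
Condition 1 (no descendant of Kp in the set): holds — descendants of Kp are {Ur, Wf}; none are in {}.
Condition 2 (every backdoor path blocked by {}):
  P1: blocked at collider Sp (neither it nor any descendant is in the conditioning set).
  P2: open — no interior node is in the conditioning set.
  P3: open — no interior node is in the conditioning set.
  P4: blocked at collider Ur (neither it nor any descendant is in the conditioning set).
  P5: blocked at collider Ur (neither it nor any descendant is in the conditioning set).
  P6: open — no interior node is in the conditioning set.
  P7: open — no interior node is in the conditioning set.
{} does not satisfy the backdoor criterion.

No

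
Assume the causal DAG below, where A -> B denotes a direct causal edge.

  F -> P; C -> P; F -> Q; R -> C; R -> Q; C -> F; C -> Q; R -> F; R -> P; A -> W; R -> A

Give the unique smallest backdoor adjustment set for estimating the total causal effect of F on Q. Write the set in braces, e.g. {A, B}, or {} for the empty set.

Variables eligible for adjustment (non-descendants of F, excluding F and Q): {A, C, R, W}.
Backdoor paths from F to Q:
  P1: F <- R -> C -> Q
  P2: F <- R -> P <- C -> Q
  P3: F <- R -> Q
  P4: F <- C <- R -> Q
  P5: F <- C -> P <- R -> Q
  P6: F <- C -> Q
The empty set is not sufficient: P1 (F <- R -> C -> Q) has no collider blocking it and no conditioned non-collider, so it is open.
Try {C, R}:
  P1: blocked at fork node R ∈ conditioning set.
  P2: blocked at fork node R ∈ conditioning set.
  P3: blocked at fork node R ∈ conditioning set.
  P4: blocked at chain node C ∈ conditioning set.
  P5: blocked at fork node C ∈ conditioning set.
  P6: blocked at fork node C ∈ conditioning set.
{C, R} contains no descendant of F and blocks every backdoor path.
Every element of {C, R} is needed (dropping C leaves P6 open; dropping R leaves P3 open), so no proper subset is valid.
Among all size-2 subsets of the eligible variables, only {C, R} blocks every backdoor path, so it is the unique smallest valid adjustment set.

{C, R}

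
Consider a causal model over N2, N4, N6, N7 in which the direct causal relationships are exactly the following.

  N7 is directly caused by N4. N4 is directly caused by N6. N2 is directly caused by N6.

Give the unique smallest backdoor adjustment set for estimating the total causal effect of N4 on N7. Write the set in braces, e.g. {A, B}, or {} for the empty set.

{}

Variables eligible for adjustment (non-descendants of N4, excluding N4 and N7): {N2, N6}.
Backdoor paths from N4 to N7:
  (none)
With no backdoor paths the empty set already satisfies the criterion, and it is trivially minimal.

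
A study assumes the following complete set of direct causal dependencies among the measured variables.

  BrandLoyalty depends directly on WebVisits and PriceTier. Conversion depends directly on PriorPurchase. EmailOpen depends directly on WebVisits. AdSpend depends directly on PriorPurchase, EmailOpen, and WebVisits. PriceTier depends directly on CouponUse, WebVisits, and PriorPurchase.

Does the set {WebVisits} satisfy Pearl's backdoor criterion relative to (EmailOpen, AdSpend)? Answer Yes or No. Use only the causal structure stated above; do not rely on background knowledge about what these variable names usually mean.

Yes

Backdoor paths from EmailOpen to AdSpend (paths whose first edge points into EmailOpen):
  P1: EmailOpen <- WebVisits -> PriceTier <- PriorPurchase -> AdSpend
  P2: EmailOpen <- WebVisits -> BrandLoyalty <- PriceTier <- PriorPurchase -> AdSpend
  P3: EmailOpen <- WebVisits -> AdSpend
Condition 1 (no descendant of EmailOpen in the set): holds — descendants of EmailOpen are {AdSpend}; none are in {WebVisits}.
Condition 2 (every backdoor path blocked by {WebVisits}):
  P1: blocked at fork node WebVisits ∈ conditioning set.
  P2: blocked at fork node WebVisits ∈ conditioning set.
  P3: blocked at fork node WebVisits ∈ conditioning set.
{WebVisits} satisfies the backdoor criterion.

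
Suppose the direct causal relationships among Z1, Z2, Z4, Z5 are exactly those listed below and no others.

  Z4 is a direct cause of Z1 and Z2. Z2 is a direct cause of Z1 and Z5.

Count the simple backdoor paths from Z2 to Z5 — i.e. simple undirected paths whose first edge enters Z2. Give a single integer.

0

A backdoor path from Z2 to Z5 is any simple undirected path whose first edge points into Z2 (i.e. leaves Z2 via a parent).
Parents of Z2: {Z4}.
No simple path from any parent of Z2 reaches Z5 without revisiting Z2, so there are no backdoor paths.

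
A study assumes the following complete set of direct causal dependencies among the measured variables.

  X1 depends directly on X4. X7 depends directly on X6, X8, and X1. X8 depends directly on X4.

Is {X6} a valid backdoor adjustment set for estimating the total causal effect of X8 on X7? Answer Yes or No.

Backdoor paths from X8 to X7 (paths whose first edge points into X8):
  P1: X8 <- X4 -> X1 -> X7
Condition 1 (no descendant of X8 in the set): holds — descendants of X8 are {X7}; none are in {X6}.
Condition 2 (every backdoor path blocked by {X6}):
  P1: open — no interior node is in the conditioning set.
{X6} does not satisfy the backdoor criterion.

No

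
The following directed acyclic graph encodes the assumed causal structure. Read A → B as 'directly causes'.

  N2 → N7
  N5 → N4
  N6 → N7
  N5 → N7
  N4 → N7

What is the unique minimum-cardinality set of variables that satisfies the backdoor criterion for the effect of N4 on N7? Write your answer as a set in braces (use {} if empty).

{N5}

Variables eligible for adjustment (non-descendants of N4, excluding N4 and N7): {N2, N5, N6}.
Backdoor paths from N4 to N7:
  P1: N4 <- N5 -> N7
The empty set is not sufficient: P1 (N4 <- N5 -> N7) has no collider blocking it and no conditioned non-collider, so it is open.
Try {N5}:
  P1: blocked at fork node N5 ∈ conditioning set.
{N5} contains no descendant of N4 and blocks every backdoor path.
No other singleton works — e.g. {N2} leaves P1 open — so {N5} is the unique smallest valid adjustment set.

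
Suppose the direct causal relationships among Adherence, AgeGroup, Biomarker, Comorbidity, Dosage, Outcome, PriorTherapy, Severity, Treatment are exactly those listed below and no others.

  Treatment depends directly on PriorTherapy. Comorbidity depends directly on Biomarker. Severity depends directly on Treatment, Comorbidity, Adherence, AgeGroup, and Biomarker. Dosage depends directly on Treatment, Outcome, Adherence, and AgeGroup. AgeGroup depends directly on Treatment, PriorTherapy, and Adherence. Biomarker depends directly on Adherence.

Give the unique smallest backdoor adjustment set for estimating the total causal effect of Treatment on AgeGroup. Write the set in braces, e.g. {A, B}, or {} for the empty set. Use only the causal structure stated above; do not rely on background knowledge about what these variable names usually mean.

Variables eligible for adjustment (non-descendants of Treatment, excluding Treatment and AgeGroup): {Adherence, Biomarker, Comorbidity, Outcome, PriorTherapy}.
Backdoor paths from Treatment to AgeGroup:
  P1: Treatment <- PriorTherapy -> AgeGroup
The empty set is not sufficient: P1 (Treatment <- PriorTherapy -> AgeGroup) has no collider blocking it and no conditioned non-collider, so it is open.
Try {PriorTherapy}:
  P1: blocked at fork node PriorTherapy ∈ conditioning set.
{PriorTherapy} contains no descendant of Treatment and blocks every backdoor path.
No other singleton works — e.g. {Outcome} leaves P1 open — so {PriorTherapy} is the unique smallest valid adjustment set.

{PriorTherapy}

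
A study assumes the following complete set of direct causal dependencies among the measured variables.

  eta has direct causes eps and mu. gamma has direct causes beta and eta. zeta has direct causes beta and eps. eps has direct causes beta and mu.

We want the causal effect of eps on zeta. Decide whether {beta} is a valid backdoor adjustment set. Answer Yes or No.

Yes

Backdoor paths from eps to zeta (paths whose first edge points into eps):
  P1: eps <- beta -> zeta
  P2: eps <- mu -> eta -> gamma <- beta -> zeta
Condition 1 (no descendant of eps in the set): holds — descendants of eps are {eta, gamma, zeta}; none are in {beta}.
Condition 2 (every backdoor path blocked by {beta}):
  P1: blocked at fork node beta ∈ conditioning set.
  P2: blocked at collider gamma (neither it nor any descendant is in the conditioning set).
{beta} satisfies the backdoor criterion.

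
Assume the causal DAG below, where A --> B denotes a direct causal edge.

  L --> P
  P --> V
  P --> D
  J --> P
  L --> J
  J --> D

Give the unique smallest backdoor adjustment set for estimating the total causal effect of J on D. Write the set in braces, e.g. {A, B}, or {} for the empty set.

Variables eligible for adjustment (non-descendants of J, excluding J and D): {L}.
Backdoor paths from J to D:
  P1: J <- L -> P -> D
The empty set is not sufficient: P1 (J <- L -> P -> D) has no collider blocking it and no conditioned non-collider, so it is open.
Try {L}:
  P1: blocked at fork node L ∈ conditioning set.
{L} contains no descendant of J and blocks every backdoor path.
{L} is the unique smallest valid adjustment set.

{L}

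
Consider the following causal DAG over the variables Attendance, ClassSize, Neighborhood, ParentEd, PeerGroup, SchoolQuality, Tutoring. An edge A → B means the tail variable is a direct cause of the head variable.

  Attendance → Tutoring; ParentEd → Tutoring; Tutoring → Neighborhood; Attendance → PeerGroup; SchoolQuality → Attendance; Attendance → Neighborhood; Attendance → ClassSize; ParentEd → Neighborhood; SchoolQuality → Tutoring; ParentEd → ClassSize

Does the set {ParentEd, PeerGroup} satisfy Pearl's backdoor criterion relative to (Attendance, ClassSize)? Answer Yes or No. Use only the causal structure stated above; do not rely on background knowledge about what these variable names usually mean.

Backdoor paths from Attendance to ClassSize (paths whose first edge points into Attendance):
  P1: Attendance <- SchoolQuality -> Tutoring <- ParentEd -> ClassSize
  P2: Attendance <- SchoolQuality -> Tutoring -> Neighborhood <- ParentEd -> ClassSize
Condition 1 (no descendant of Attendance in the set): FAILS — PeerGroup is a descendant of Attendance.
Condition 2 (every backdoor path blocked by {ParentEd, PeerGroup}):
  P1: blocked at collider Tutoring (neither it nor any descendant is in the conditioning set).
  P2: blocked at collider Neighborhood (neither it nor any descendant is in the conditioning set).
{ParentEd, PeerGroup} does not satisfy the backdoor criterion.

No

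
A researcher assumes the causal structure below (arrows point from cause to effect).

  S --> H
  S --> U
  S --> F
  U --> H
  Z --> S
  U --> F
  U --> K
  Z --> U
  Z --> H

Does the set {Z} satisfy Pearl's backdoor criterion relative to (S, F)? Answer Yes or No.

Yes

Backdoor paths from S to F (paths whose first edge points into S):
  P1: S <- Z -> U -> F
  P2: S <- Z -> H <- U -> F
Condition 1 (no descendant of S in the set): holds — descendants of S are {F, H, K, U}; none are in {Z}.
Condition 2 (every backdoor path blocked by {Z}):
  P1: blocked at fork node Z ∈ conditioning set.
  P2: blocked at fork node Z ∈ conditioning set.
{Z} satisfies the backdoor criterion.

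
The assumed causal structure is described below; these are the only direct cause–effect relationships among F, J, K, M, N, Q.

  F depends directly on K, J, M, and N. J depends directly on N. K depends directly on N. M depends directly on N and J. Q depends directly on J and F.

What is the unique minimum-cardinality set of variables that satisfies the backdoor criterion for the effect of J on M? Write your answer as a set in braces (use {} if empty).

{N}

Variables eligible for adjustment (non-descendants of J, excluding J and M): {K, N}.
Backdoor paths from J to M:
  P1: J <- N -> M
  P2: J <- N -> K -> F <- M
  P3: J <- N -> F <- M
The empty set is not sufficient: P1 (J <- N -> M) has no collider blocking it and no conditioned non-collider, so it is open.
Try {N}:
  P1: blocked at fork node N ∈ conditioning set.
  P2: blocked at fork node N ∈ conditioning set.
  P3: blocked at fork node N ∈ conditioning set.
{N} contains no descendant of J and blocks every backdoor path.
No other singleton works — e.g. {K} leaves P1 open — so {N} is the unique smallest valid adjustment set.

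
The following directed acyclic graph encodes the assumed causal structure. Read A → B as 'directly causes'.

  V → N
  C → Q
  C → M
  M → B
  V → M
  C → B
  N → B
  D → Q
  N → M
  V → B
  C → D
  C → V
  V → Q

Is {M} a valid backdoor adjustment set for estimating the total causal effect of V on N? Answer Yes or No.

Backdoor paths from V to N (paths whose first edge points into V):
  P1: V <- C -> M <- N
  P2: V <- C -> M -> B <- N
  P3: V <- C -> B <- N
  P4: V <- C -> B <- M <- N
Condition 1 (no descendant of V in the set): FAILS — M is a descendant of V.
Condition 2 (every backdoor path blocked by {M}):
  P1: open — collider(s) M are conditioned on (or have a conditioned descendant) and no non-collider on the path is in the set.
  P2: blocked at chain node M ∈ conditioning set.
  P3: blocked at collider B (neither it nor any descendant is in the conditioning set).
  P4: blocked at collider B (neither it nor any descendant is in the conditioning set).
{M} does not satisfy the backdoor criterion.

No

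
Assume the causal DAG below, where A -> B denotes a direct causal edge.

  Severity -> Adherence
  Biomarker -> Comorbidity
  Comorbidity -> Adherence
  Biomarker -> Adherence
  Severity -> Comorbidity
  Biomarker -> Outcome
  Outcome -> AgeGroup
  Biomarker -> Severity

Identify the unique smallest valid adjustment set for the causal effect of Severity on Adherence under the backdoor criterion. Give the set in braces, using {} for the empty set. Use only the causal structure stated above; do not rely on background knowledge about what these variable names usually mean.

{Biomarker}

Variables eligible for adjustment (non-descendants of Severity, excluding Severity and Adherence): {AgeGroup, Biomarker, Outcome}.
Backdoor paths from Severity to Adherence:
  P1: Severity <- Biomarker -> Comorbidity -> Adherence
  P2: Severity <- Biomarker -> Adherence
The empty set is not sufficient: P1 (Severity <- Biomarker -> Comorbidity -> Adherence) has no collider blocking it and no conditioned non-collider, so it is open.
Try {Biomarker}:
  P1: blocked at fork node Biomarker ∈ conditioning set.
  P2: blocked at fork node Biomarker ∈ conditioning set.
{Biomarker} contains no descendant of Severity and blocks every backdoor path.
No other singleton works — e.g. {Outcome} leaves P1 open — so {Biomarker} is the unique smallest valid adjustment set.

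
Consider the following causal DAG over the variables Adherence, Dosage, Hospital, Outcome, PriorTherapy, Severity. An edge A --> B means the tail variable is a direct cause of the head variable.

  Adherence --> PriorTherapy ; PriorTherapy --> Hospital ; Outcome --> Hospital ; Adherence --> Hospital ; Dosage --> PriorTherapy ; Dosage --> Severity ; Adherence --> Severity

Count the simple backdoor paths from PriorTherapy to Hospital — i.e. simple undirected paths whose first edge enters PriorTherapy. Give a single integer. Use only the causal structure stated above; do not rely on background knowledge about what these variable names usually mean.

2

A backdoor path from PriorTherapy to Hospital is any simple undirected path whose first edge points into PriorTherapy (i.e. leaves PriorTherapy via a parent).
Parents of PriorTherapy: {Adherence, Dosage}.
Enumerating:
  P1: PriorTherapy <- Dosage -> Severity <- Adherence -> Hospital
  P2: PriorTherapy <- Adherence -> Hospital
That exhausts the simple backdoor paths. Count: 2.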